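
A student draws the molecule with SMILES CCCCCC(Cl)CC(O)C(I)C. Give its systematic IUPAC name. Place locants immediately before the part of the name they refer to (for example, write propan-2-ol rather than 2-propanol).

5-chloro-2-iododecan-3-ol

The longest carbon chain that includes the –OH group has 10 carbons, so the parent hydride is decane.
The principal characteristic group is an alcohol (–OH), named with the suffix -ol.
The numbering direction is chosen so that numbering from this end puts the hydroxyl group at C-3 rather than C-8.
This places the hydroxyl at C-3; a chloro group at C-5; an iodo group at C-2.
Substituent prefixes are cited in alphabetical order (multiplying prefixes like di-/tri- are ignored for ordering).
Putting it together: 5-chloro-2-iododecan-3-ol.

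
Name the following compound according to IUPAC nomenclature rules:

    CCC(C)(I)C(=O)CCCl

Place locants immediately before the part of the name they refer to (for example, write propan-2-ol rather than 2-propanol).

Counting along the main chain through the carbonyl gives 6 carbons: the parent is hexane.
The principal characteristic group is a ketone (C=O on an internal carbon), named with the suffix -one.
Number the chain so that numbering from this end puts the carbonyl group at C-3 rather than C-4.
That gives the carbonyl at C-3; a chloro group at C-1; an iodo group at C-4; a methyl group at C-4.
Substituent prefixes are cited in alphabetical order (multiplying prefixes like di-/tri- are ignored for ordering).
The name is 1-chloro-4-iodo-4-methylhexan-3-one.

1-chloro-4-iodo-4-methylhexan-3-one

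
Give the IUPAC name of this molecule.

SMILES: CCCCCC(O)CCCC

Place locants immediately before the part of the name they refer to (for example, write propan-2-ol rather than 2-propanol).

decan-5-ol

The longest chain bearing the –OH group is 10 carbons long (decane).
The highest-priority functional group is an alcohol (–OH), so the name ends in -ol.
The numbering direction is chosen so that numbering from this end puts the hydroxyl group at C-5 rather than C-6.
This places the hydroxyl at C-5.
Assembling the pieces gives decan-5-ol.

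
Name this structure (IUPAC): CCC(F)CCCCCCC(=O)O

The longest carbon chain that includes the –COOH group has 10 carbons, so the parent hydride is decane.
A carboxylic acid (terminal –COOH) is the principal characteristic group, giving the suffix -oic acid.
The numbering direction is chosen so that the carboxylic acid carbon is C-1 by definition.
With this numbering: a fluoro group at C-8.
Assembling the pieces gives 8-fluorodecanoic acid.

8-fluorodecanoic acid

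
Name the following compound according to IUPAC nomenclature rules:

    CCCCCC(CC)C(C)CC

The longest carbon chain is 9 atoms: the parent is nonane.
Choose the numbering such that the substituent locant set {3,4} is lower than {6,7} at the first point of difference.
With this numbering: an ethyl group at C-4; a methyl group at C-3.
Substituent prefixes are cited in alphabetical order (multiplying prefixes like di-/tri- are ignored for ordering).
Putting it together: 4-ethyl-3-methylnonane.

4-ethyl-3-methylnonane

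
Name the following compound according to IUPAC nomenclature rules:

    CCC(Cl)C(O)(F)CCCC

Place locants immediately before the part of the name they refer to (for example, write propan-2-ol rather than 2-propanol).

The longest chain bearing the –OH group is 8 carbons long (octane).
The highest-priority functional group is an alcohol (–OH), so the name ends in -ol.
The numbering direction is chosen so that numbering from this end puts the hydroxyl group at C-4 rather than C-5.
That gives the hydroxyl at C-4; a chloro group at C-3; a fluoro group at C-4.
The substituents are ordered alphabetically, ignoring any di-/tri- multipliers.
The name is 3-chloro-4-fluorooctan-4-ol.

3-chloro-4-fluorooctan-4-ol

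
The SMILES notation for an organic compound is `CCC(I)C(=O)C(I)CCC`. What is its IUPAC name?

3,5-diiodooctan-4-one

The longest chain bearing the carbonyl is 8 carbons long (octane).
The principal characteristic group is a ketone (C=O on an internal carbon), named with the suffix -one.
The numbering direction is chosen so that numbering from this end puts the carbonyl group at C-4 rather than C-5.
With this numbering: the carbonyl at C-4; iodo groups at C-3 and C-5.
Assembling the pieces gives 3,5-diiodooctan-4-one.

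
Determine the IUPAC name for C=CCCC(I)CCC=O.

4-iodooct-7-enal

The longest carbon chain that includes the –CHO group and the multiple bond has 8 carbons, so the parent hydride is octane.
An aldehyde (terminal –CHO) is the principal characteristic group, giving the suffix -al.
The chain contains a C=C double bond, so the unsaturation ending is -ene.
Number the chain so that the aldehyde carbon is C-1 by definition.
With this numbering: the double bond between C-7 and C-8; an iodo group at C-4.
Putting it together: 4-iodooct-7-enal.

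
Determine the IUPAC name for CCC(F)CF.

The parent chain contains 4 carbons (butane).
Choose the numbering such that the substituent locant set {1,2} is lower than {3,4} at the first point of difference.
That gives fluoro groups at C-1 and C-2.
Putting it together: 1,2-difluorobutane.

1,2-difluorobutane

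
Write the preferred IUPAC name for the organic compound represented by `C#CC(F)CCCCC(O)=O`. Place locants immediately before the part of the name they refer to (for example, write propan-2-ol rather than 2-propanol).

The longest carbon chain that includes the –COOH group and the multiple bond has 8 carbons, so the parent hydride is octane.
A carboxylic acid (terminal –COOH) is the principal characteristic group, giving the suffix -oic acid.
The chain contains a C≡C triple bond, so the unsaturation ending is -yne.
Number the chain so that the carboxylic acid carbon is C-1 by definition.
This places the triple bond between C-7 and C-8; a fluoro group at C-6.
Assembling the pieces gives 6-fluorooct-7-ynoic acid.

6-fluorooct-7-ynoic acid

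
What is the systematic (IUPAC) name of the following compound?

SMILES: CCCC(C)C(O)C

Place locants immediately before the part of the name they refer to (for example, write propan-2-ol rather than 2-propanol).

The longest chain bearing the –OH group is 6 carbons long (hexane).
The highest-priority functional group is an alcohol (–OH), so the name ends in -ol.
Choose the numbering such that numbering from this end puts the hydroxyl group at C-2 rather than C-5.
This places the hydroxyl at C-2; a methyl group at C-3.
The name is 3-methylhexan-2-ol.

3-methylhexan-2-ol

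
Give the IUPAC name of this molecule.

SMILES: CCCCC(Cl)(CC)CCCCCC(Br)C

2-bromo-8-chloro-8-ethyldodecane

The parent chain contains 12 carbons (dodecane).
Number the chain so that the substituent locant set {2,8,8} is lower than {5,5,11} at the first point of difference.
With this numbering: a bromo group at C-2; a chloro group at C-8; an ethyl group at C-8.
The substituents are ordered alphabetically, ignoring any di-/tri- multipliers.
The name is 2-bromo-8-chloro-8-ethyldodecane.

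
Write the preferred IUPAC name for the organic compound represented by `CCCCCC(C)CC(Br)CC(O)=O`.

The longest chain bearing the –COOH group is 10 carbons long (decane).
The highest-priority functional group is a carboxylic acid (terminal –COOH), so the name ends in -oic acid.
Number the chain so that the carboxylic acid carbon is C-1 by definition.
That gives a bromo group at C-3; a methyl group at C-5.
Substituent prefixes are cited in alphabetical order (multiplying prefixes like di-/tri- are ignored for ordering).
Putting it together: 3-bromo-5-methyldecanoic acid.

3-bromo-5-methyldecanoic acid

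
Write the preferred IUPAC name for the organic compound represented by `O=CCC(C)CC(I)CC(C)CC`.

5-iodo-3,7-dimethylnonanal

The longest carbon chain that includes the –CHO group has 9 carbons, so the parent hydride is nonane.
The highest-priority functional group is an aldehyde (terminal –CHO), so the name ends in -al.
Choose the numbering such that the aldehyde carbon is C-1 by definition.
This places an iodo group at C-5; methyl groups at C-3 and C-7.
Prefixes are listed alphabetically: iodo, methyl.
Assembling the pieces gives 5-iodo-3,7-dimethylnonanal.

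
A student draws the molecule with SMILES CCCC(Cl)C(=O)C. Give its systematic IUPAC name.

Counting along the main chain through the carbonyl gives 6 carbons: the parent is hexane.
The highest-priority functional group is a ketone (C=O on an internal carbon), so the name ends in -one.
Number the chain so that numbering from this end puts the carbonyl group at C-2 rather than C-5.
With this numbering: the carbonyl at C-2; a chloro group at C-3.
Putting it together: 3-chlorohexan-2-one.

3-chlorohexan-2-one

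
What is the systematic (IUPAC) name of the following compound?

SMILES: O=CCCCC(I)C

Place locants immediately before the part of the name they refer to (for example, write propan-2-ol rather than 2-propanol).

Counting along the main chain through the –CHO group gives 6 carbons: the parent is hexane.
The highest-priority functional group is an aldehyde (terminal –CHO), so the name ends in -al.
Choose the numbering such that the aldehyde carbon is C-1 by definition.
This places an iodo group at C-5.
The name is 5-iodohexanal.

5-iodohexanal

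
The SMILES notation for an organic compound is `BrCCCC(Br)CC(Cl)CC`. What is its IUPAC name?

1,4-dibromo-6-chlorooctane

The parent chain contains 8 carbons (octane).
The numbering direction is chosen so that the substituent locant set {1,4,6} is lower than {3,5,8} at the first point of difference.
This places bromo groups at C-1 and C-4; a chloro group at C-6.
Substituent prefixes are cited in alphabetical order (multiplying prefixes like di-/tri- are ignored for ordering).
Assembling the pieces gives 1,4-dibromo-6-chlorooctane.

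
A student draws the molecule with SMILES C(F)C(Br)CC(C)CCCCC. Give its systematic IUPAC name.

2-bromo-1-fluoro-4-methylnonane

The longest carbon chain is 9 atoms: the parent is nonane.
Choose the numbering such that the substituent locant set {1,2,4} is lower than {6,8,9} at the first point of difference.
With this numbering: a bromo group at C-2; a fluoro group at C-1; a methyl group at C-4.
Prefixes are listed alphabetically: bromo, fluoro, methyl.
The name is 2-bromo-1-fluoro-4-methylnonane.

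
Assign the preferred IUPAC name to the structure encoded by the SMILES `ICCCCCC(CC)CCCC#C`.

6-ethyl-11-iodoundec-1-yne

The longest carbon chain that includes the multiple bond has 11 carbons, so the parent hydride is undecane.
There is one C≡C triple bond, indicated by the ending -yne.
Choose the numbering such that numbering from this end puts the triple bond at C-1 rather than C-10.
That gives the triple bond between C-1 and C-2; an ethyl group at C-6; an iodo group at C-11.
Prefixes are listed alphabetically: ethyl, iodo.
The name is 6-ethyl-11-iodoundec-1-yne.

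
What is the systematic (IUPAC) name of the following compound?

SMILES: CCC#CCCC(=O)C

oct-5-yn-2-one

The longest carbon chain that includes the carbonyl and the multiple bond has 8 carbons, so the parent hydride is octane.
The highest-priority functional group is a ketone (C=O on an internal carbon), so the name ends in -one.
A C≡C triple bond in the chain gives the infix -yne-.
Choose the numbering such that numbering from this end puts the carbonyl group at C-2 rather than C-7.
That gives the carbonyl at C-2; the triple bond between C-5 and C-6.
Assembling the pieces gives oct-5-yn-2-one.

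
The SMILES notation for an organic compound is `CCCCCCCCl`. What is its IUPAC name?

1-chloroheptane

The longest carbon chain is 7 atoms: the parent is heptane.
Choose the numbering such that the substituent locant set {1} is lower than {7} at the first point of difference.
That gives a chloro group at C-1.
Putting it together: 1-chloroheptane.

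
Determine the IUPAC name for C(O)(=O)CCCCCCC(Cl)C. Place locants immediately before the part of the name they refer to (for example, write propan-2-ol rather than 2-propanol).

The longest carbon chain that includes the –COOH group has 9 carbons, so the parent hydride is nonane.
The highest-priority functional group is a carboxylic acid (terminal –COOH), so the name ends in -oic acid.
Choose the numbering such that the carboxylic acid carbon is C-1 by definition.
That gives a chloro group at C-8.
Putting it together: 8-chlorononanoic acid.

8-chlorononanoic acid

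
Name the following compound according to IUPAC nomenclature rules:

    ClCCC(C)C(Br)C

The longest continuous carbon chain has 5 atoms, so the parent hydride is pentane.
Choose the numbering such that the substituent locant set {1,3,4} is lower than {2,3,5} at the first point of difference.
This places a bromo group at C-4; a chloro group at C-1; a methyl group at C-3.
Substituent prefixes are cited in alphabetical order (multiplying prefixes like di-/tri- are ignored for ordering).
The name is 4-bromo-1-chloro-3-methylpentane.

4-bromo-1-chloro-3-methylpentane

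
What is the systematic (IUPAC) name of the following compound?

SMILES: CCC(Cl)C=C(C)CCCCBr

Counting along the main chain through the multiple bond gives 9 carbons: the parent is nonane.
A C=C double bond in the chain gives the infix -ene-.
Choose the numbering such that numbering from this end puts the double bond at C-4 rather than C-5.
This places the double bond between C-4 and C-5; a bromo group at C-9; a chloro group at C-3; a methyl group at C-5.
Substituent prefixes are cited in alphabetical order (multiplying prefixes like di-/tri- are ignored for ordering).
Assembling the pieces gives 9-bromo-3-chloro-5-methylnon-4-ene.

9-bromo-3-chloro-5-methylnon-4-ene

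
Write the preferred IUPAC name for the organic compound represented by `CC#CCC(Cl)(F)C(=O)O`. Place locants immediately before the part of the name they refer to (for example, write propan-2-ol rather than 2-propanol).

The longest carbon chain that includes the –COOH group and the multiple bond has 6 carbons, so the parent hydride is hexane.
The highest-priority functional group is a carboxylic acid (terminal –COOH), so the name ends in -oic acid.
There is one C≡C triple bond, indicated by the ending -yne.
Choose the numbering such that the carboxylic acid carbon is C-1 by definition.
That gives the triple bond between C-4 and C-5; a chloro group at C-2; a fluoro group at C-2.
Substituent prefixes are cited in alphabetical order (multiplying prefixes like di-/tri- are ignored for ordering).
Putting it together: 2-chloro-2-fluorohex-4-ynoic acid.

2-chloro-2-fluorohex-4-ynoic acid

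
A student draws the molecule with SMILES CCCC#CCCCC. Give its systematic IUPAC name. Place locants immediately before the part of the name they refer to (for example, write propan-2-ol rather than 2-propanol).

The longest chain bearing the multiple bond is 9 carbons long (nonane).
A C≡C triple bond in the chain gives the infix -yne-.
The numbering direction is chosen so that numbering from this end puts the triple bond at C-4 rather than C-5.
That gives the triple bond between C-4 and C-5.
Assembling the pieces gives non-4-yne.

non-4-yne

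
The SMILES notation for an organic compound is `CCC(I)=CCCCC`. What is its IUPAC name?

The longest chain bearing the multiple bond is 8 carbons long (octane).
A C=C double bond in the chain gives the infix -ene-.
Choose the numbering such that numbering from this end puts the double bond at C-3 rather than C-5.
With this numbering: the double bond between C-3 and C-4; an iodo group at C-3.
Assembling the pieces gives 3-iodooct-3-ene.

3-iodooct-3-ene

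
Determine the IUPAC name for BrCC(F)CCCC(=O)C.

Counting along the main chain through the carbonyl gives 7 carbons: the parent is heptane.
The principal characteristic group is a ketone (C=O on an internal carbon), named with the suffix -one.
The numbering direction is chosen so that numbering from this end puts the carbonyl group at C-2 rather than C-6.
That gives the carbonyl at C-2; a bromo group at C-7; a fluoro group at C-6.
The substituents are ordered alphabetically, ignoring any di-/tri- multipliers.
Assembling the pieces gives 7-bromo-6-fluoroheptan-2-one.

7-bromo-6-fluoroheptan-2-one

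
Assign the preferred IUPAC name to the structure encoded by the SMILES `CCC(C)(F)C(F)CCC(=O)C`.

5,6-difluoro-6-methyloctan-2-one

The longest carbon chain that includes the carbonyl has 8 carbons, so the parent hydride is octane.
A ketone (C=O on an internal carbon) is the principal characteristic group, giving the suffix -one.
The numbering direction is chosen so that numbering from this end puts the carbonyl group at C-2 rather than C-7.
That gives the carbonyl at C-2; fluoro groups at C-5 and C-6; a methyl group at C-6.
Prefixes are listed alphabetically: fluoro, methyl.
Assembling the pieces gives 5,6-difluoro-6-methyloctan-2-one.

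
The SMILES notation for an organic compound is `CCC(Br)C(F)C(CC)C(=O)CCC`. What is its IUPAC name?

Counting along the main chain through the carbonyl gives 9 carbons: the parent is nonane.
The principal characteristic group is a ketone (C=O on an internal carbon), named with the suffix -one.
Choose the numbering such that numbering from this end puts the carbonyl group at C-4 rather than C-6.
That gives the carbonyl at C-4; a bromo group at C-7; an ethyl group at C-5; a fluoro group at C-6.
Prefixes are listed alphabetically: bromo, ethyl, fluoro.
The name is 7-bromo-5-ethyl-6-fluorononan-4-one.

7-bromo-5-ethyl-6-fluorononan-4-one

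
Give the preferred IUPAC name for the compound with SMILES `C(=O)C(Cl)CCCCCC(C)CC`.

2-chloro-8-methyldecanal

The longest carbon chain that includes the –CHO group has 10 carbons, so the parent hydride is decane.
An aldehyde (terminal –CHO) is the principal characteristic group, giving the suffix -al.
Choose the numbering such that the aldehyde carbon is C-1 by definition.
This places a chloro group at C-2; a methyl group at C-8.
The substituents are ordered alphabetically, ignoring any di-/tri- multipliers.
Assembling the pieces gives 2-chloro-8-methyldecanal.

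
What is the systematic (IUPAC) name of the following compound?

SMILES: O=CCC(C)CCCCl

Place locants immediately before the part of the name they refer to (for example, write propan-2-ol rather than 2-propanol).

6-chloro-3-methylhexanal

The longest carbon chain that includes the –CHO group has 6 carbons, so the parent hydride is hexane.
The principal characteristic group is an aldehyde (terminal –CHO), named with the suffix -al.
The numbering direction is chosen so that the aldehyde carbon is C-1 by definition.
With this numbering: a chloro group at C-6; a methyl group at C-3.
The substituents are ordered alphabetically, ignoring any di-/tri- multipliers.
Putting it together: 6-chloro-3-methylhexanal.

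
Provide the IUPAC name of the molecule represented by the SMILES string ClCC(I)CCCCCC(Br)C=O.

2-bromo-9-chloro-8-iodononanal

Counting along the main chain through the –CHO group gives 9 carbons: the parent is nonane.
An aldehyde (terminal –CHO) is the principal characteristic group, giving the suffix -al.
The numbering direction is chosen so that the aldehyde carbon is C-1 by definition.
This places a bromo group at C-2; a chloro group at C-9; an iodo group at C-8.
Prefixes are listed alphabetically: bromo, chloro, iodo.
Assembling the pieces gives 2-bromo-9-chloro-8-iodononanal.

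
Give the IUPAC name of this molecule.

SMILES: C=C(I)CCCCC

The longest carbon chain that includes the multiple bond has 7 carbons, so the parent hydride is heptane.
The chain contains a C=C double bond, so the unsaturation ending is -ene.
Choose the numbering such that numbering from this end puts the double bond at C-1 rather than C-6.
That gives the double bond between C-1 and C-2; an iodo group at C-2.
Putting it together: 2-iodohept-1-ene.

2-iodohept-1-ene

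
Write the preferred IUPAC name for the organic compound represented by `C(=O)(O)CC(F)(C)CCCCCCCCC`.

3-fluoro-3-methyldodecanoic acid

Counting along the main chain through the –COOH group gives 12 carbons: the parent is dodecane.
The highest-priority functional group is a carboxylic acid (terminal –COOH), so the name ends in -oic acid.
The numbering direction is chosen so that the carboxylic acid carbon is C-1 by definition.
This places a fluoro group at C-3; a methyl group at C-3.
The substituents are ordered alphabetically, ignoring any di-/tri- multipliers.
The name is 3-fluoro-3-methyldodecanoic acid.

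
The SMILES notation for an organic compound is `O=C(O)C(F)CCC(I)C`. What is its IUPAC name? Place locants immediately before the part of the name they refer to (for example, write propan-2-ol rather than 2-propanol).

2-fluoro-5-iodohexanoic acid

Counting along the main chain through the –COOH group gives 6 carbons: the parent is hexane.
The principal characteristic group is a carboxylic acid (terminal –COOH), named with the suffix -oic acid.
The numbering direction is chosen so that the carboxylic acid carbon is C-1 by definition.
This places a fluoro group at C-2; an iodo group at C-5.
The substituents are ordered alphabetically, ignoring any di-/tri- multipliers.
Assembling the pieces gives 2-fluoro-5-iodohexanoic acid.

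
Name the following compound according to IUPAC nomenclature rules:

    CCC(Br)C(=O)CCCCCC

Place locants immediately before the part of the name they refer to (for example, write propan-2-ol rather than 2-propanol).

The longest carbon chain that includes the carbonyl has 10 carbons, so the parent hydride is decane.
A ketone (C=O on an internal carbon) is the principal characteristic group, giving the suffix -one.
Number the chain so that numbering from this end puts the carbonyl group at C-4 rather than C-7.
This places the carbonyl at C-4; a bromo group at C-3.
Assembling the pieces gives 3-bromodecan-4-one.

3-bromodecan-4-one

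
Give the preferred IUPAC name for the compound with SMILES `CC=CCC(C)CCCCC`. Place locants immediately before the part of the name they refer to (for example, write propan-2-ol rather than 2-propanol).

5-methyldec-2-ene

Counting along the main chain through the multiple bond gives 10 carbons: the parent is decane.
A C=C double bond in the chain gives the infix -ene-.
Number the chain so that numbering from this end puts the double bond at C-2 rather than C-8.
This places the double bond between C-2 and C-3; a methyl group at C-5.
Putting it together: 5-methyldec-2-ene.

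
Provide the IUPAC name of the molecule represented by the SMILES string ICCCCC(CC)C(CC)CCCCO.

5,6-diethyl-10-iododecan-1-ol

Counting along the main chain through the –OH group gives 10 carbons: the parent is decane.
An alcohol (–OH) is the principal characteristic group, giving the suffix -ol.
The numbering direction is chosen so that numbering from this end puts the hydroxyl group at C-1 rather than C-10.
With this numbering: the hydroxyl at C-1; ethyl groups at C-5 and C-6; an iodo group at C-10.
The substituents are ordered alphabetically, ignoring any di-/tri- multipliers.
The name is 5,6-diethyl-10-iododecan-1-ol.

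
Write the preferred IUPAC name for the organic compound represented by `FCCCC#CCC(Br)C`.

7-bromo-1-fluorooct-4-yne

Counting along the main chain through the multiple bond gives 8 carbons: the parent is octane.
There is one C≡C triple bond, indicated by the ending -yne.
The numbering direction is chosen so that the substituent locant set {1,7} is lower than {2,8} at the first point of difference.
This places the triple bond between C-4 and C-5; a bromo group at C-7; a fluoro group at C-1.
The substituents are ordered alphabetically, ignoring any di-/tri- multipliers.
Assembling the pieces gives 7-bromo-1-fluorooct-4-yne.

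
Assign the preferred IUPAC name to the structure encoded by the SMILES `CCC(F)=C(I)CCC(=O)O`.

5-fluoro-4-iodohept-4-enoic acid

The longest carbon chain that includes the –COOH group and the multiple bond has 7 carbons, so the parent hydride is heptane.
The principal characteristic group is a carboxylic acid (terminal –COOH), named with the suffix -oic acid.
The chain contains a C=C double bond, so the unsaturation ending is -ene.
Choose the numbering such that the carboxylic acid carbon is C-1 by definition.
This places the double bond between C-4 and C-5; a fluoro group at C-5; an iodo group at C-4.
Prefixes are listed alphabetically: fluoro, iodo.
Assembling the pieces gives 5-fluoro-4-iodohept-4-enoic acid.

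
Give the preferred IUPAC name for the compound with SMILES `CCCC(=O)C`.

pentan-2-one

Counting along the main chain through the carbonyl gives 5 carbons: the parent is pentane.
A ketone (C=O on an internal carbon) is the principal characteristic group, giving the suffix -one.
The numbering direction is chosen so that numbering from this end puts the carbonyl group at C-2 rather than C-4.
This places the carbonyl at C-2.
Assembling the pieces gives pentan-2-one.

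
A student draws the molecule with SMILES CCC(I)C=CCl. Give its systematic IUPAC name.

1-chloro-3-iodopent-1-ene

The longest carbon chain that includes the multiple bond has 5 carbons, so the parent hydride is pentane.
There is one C=C double bond, indicated by the ending -ene.
Choose the numbering such that numbering from this end puts the double bond at C-1 rather than C-4.
This places the double bond between C-1 and C-2; a chloro group at C-1; an iodo group at C-3.
Prefixes are listed alphabetically: chloro, iodo.
The name is 1-chloro-3-iodopent-1-ene.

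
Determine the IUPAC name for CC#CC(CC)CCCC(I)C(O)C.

The longest chain bearing the –OH group and the multiple bond is 10 carbons long (decane).
The principal characteristic group is an alcohol (–OH), named with the suffix -ol.
There is one C≡C triple bond, indicated by the ending -yne.
Number the chain so that numbering from this end puts the hydroxyl group at C-2 rather than C-9.
That gives the hydroxyl at C-2; the triple bond between C-8 and C-9; an ethyl group at C-7; an iodo group at C-3.
Prefixes are listed alphabetically: ethyl, iodo.
The name is 7-ethyl-3-iododec-8-yn-2-ol.

7-ethyl-3-iododec-8-yn-2-ol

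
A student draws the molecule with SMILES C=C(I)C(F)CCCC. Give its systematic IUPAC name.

3-fluoro-2-iodohept-1-ene

The longest chain bearing the multiple bond is 7 carbons long (heptane).
There is one C=C double bond, indicated by the ending -ene.
Choose the numbering such that numbering from this end puts the double bond at C-1 rather than C-6.
That gives the double bond between C-1 and C-2; a fluoro group at C-3; an iodo group at C-2.
Prefixes are listed alphabetically: fluoro, iodo.
The name is 3-fluoro-2-iodohept-1-ene.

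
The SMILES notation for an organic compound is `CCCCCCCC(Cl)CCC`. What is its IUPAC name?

The longest carbon chain is 11 atoms: the parent is undecane.
Number the chain so that the substituent locant set {4} is lower than {8} at the first point of difference.
With this numbering: a chloro group at C-4.
Assembling the pieces gives 4-chloroundecane.

4-chloroundecane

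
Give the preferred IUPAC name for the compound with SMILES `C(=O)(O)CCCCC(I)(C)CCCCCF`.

11-fluoro-6-iodo-6-methylundecanoic acid

The longest carbon chain that includes the –COOH group has 11 carbons, so the parent hydride is undecane.
A carboxylic acid (terminal –COOH) is the principal characteristic group, giving the suffix -oic acid.
The numbering direction is chosen so that the carboxylic acid carbon is C-1 by definition.
This places a fluoro group at C-11; an iodo group at C-6; a methyl group at C-6.
Substituent prefixes are cited in alphabetical order (multiplying prefixes like di-/tri- are ignored for ordering).
The name is 11-fluoro-6-iodo-6-methylundecanoic acid.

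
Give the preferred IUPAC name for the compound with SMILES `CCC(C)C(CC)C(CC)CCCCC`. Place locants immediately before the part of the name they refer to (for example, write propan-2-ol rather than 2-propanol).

4,5-diethyl-3-methyldecane

The longest continuous carbon chain has 10 atoms, so the parent hydride is decane.
Choose the numbering such that the substituent locant set {3,4,5} is lower than {6,7,8} at the first point of difference.
This places ethyl groups at C-4 and C-5; a methyl group at C-3.
Prefixes are listed alphabetically: ethyl, methyl.
The name is 4,5-diethyl-3-methyldecane.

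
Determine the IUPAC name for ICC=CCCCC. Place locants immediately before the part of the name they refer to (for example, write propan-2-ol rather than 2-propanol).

Counting along the main chain through the multiple bond gives 7 carbons: the parent is heptane.
There is one C=C double bond, indicated by the ending -ene.
The numbering direction is chosen so that numbering from this end puts the double bond at C-2 rather than C-5.
This places the double bond between C-2 and C-3; an iodo group at C-1.
The name is 1-iodohept-2-ene.

1-iodohept-2-ene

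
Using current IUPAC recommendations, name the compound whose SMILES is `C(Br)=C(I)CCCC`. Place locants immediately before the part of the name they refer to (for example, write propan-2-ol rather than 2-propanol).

Counting along the main chain through the multiple bond gives 6 carbons: the parent is hexane.
There is one C=C double bond, indicated by the ending -ene.
Number the chain so that numbering from this end puts the double bond at C-1 rather than C-5.
That gives the double bond between C-1 and C-2; a bromo group at C-1; an iodo group at C-2.
Substituent prefixes are cited in alphabetical order (multiplying prefixes like di-/tri- are ignored for ordering).
Assembling the pieces gives 1-bromo-2-iodohex-1-ene.

1-bromo-2-iodohex-1-ene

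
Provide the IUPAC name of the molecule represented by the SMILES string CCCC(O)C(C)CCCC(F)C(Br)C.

10-bromo-9-fluoro-5-methylundecan-4-ol

Counting along the main chain through the –OH group gives 11 carbons: the parent is undecane.
The principal characteristic group is an alcohol (–OH), named with the suffix -ol.
Choose the numbering such that numbering from this end puts the hydroxyl group at C-4 rather than C-8.
That gives the hydroxyl at C-4; a bromo group at C-10; a fluoro group at C-9; a methyl group at C-5.
Substituent prefixes are cited in alphabetical order (multiplying prefixes like di-/tri- are ignored for ordering).
Assembling the pieces gives 10-bromo-9-fluoro-5-methylundecan-4-ol.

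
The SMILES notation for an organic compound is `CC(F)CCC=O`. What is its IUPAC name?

The longest chain bearing the –CHO group is 5 carbons long (pentane).
The highest-priority functional group is an aldehyde (terminal –CHO), so the name ends in -al.
Choose the numbering such that the aldehyde carbon is C-1 by definition.
That gives a fluoro group at C-4.
The name is 4-fluoropentanal.

4-fluoropentanal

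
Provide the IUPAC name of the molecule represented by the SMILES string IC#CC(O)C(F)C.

The longest chain bearing the –OH group and the multiple bond is 5 carbons long (pentane).
The highest-priority functional group is an alcohol (–OH), so the name ends in -ol.
A C≡C triple bond in the chain gives the infix -yne-.
Number the chain so that numbering from this end puts the triple bond at C-1 rather than C-4.
With this numbering: the hydroxyl at C-3; the triple bond between C-1 and C-2; a fluoro group at C-4; an iodo group at C-1.
The substituents are ordered alphabetically, ignoring any di-/tri- multipliers.
Putting it together: 4-fluoro-1-iodopent-1-yn-3-ol.

4-fluoro-1-iodopent-1-yn-3-ol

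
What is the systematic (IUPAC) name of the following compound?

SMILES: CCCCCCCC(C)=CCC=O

4-methylundec-3-enal

The longest chain bearing the –CHO group and the multiple bond is 11 carbons long (undecane).
An aldehyde (terminal –CHO) is the principal characteristic group, giving the suffix -al.
The chain contains a C=C double bond, so the unsaturation ending is -ene.
Choose the numbering such that the aldehyde carbon is C-1 by definition.
This places the double bond between C-3 and C-4; a methyl group at C-4.
Putting it together: 4-methylundec-3-enal.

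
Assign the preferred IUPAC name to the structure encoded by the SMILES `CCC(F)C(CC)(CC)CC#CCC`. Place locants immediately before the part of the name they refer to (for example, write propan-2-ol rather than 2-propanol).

6,6-diethyl-7-fluoronon-3-yne

The longest chain bearing the multiple bond is 9 carbons long (nonane).
There is one C≡C triple bond, indicated by the ending -yne.
Choose the numbering such that numbering from this end puts the triple bond at C-3 rather than C-6.
That gives the triple bond between C-3 and C-4; two ethyl groups at C-6; a fluoro group at C-7.
The substituents are ordered alphabetically, ignoring any di-/tri- multipliers.
The name is 6,6-diethyl-7-fluoronon-3-yne.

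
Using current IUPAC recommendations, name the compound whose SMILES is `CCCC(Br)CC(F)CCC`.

The longest carbon chain is 9 atoms: the parent is nonane.
The numbering direction is chosen so that the locant sets are identical either way, so the alphabetically earlier bromo substituent takes the lower locant (4 rather than 6).
That gives a bromo group at C-4; a fluoro group at C-6.
The substituents are ordered alphabetically, ignoring any di-/tri- multipliers.
Assembling the pieces gives 4-bromo-6-fluorononane.

4-bromo-6-fluorononane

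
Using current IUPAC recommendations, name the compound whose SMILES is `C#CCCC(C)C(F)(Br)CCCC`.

6-bromo-6-fluoro-5-methyldec-1-yne

The longest carbon chain that includes the multiple bond has 10 carbons, so the parent hydride is decane.
The chain contains a C≡C triple bond, so the unsaturation ending is -yne.
Choose the numbering such that numbering from this end puts the triple bond at C-1 rather than C-9.
This places the triple bond between C-1 and C-2; a bromo group at C-6; a fluoro group at C-6; a methyl group at C-5.
The substituents are ordered alphabetically, ignoring any di-/tri- multipliers.
Putting it together: 6-bromo-6-fluoro-5-methyldec-1-yne.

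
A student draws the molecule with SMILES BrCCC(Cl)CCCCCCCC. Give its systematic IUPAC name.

1-bromo-3-chloroundecane

The longest continuous carbon chain has 11 atoms, so the parent hydride is undecane.
The numbering direction is chosen so that the substituent locant set {1,3} is lower than {9,11} at the first point of difference.
With this numbering: a bromo group at C-1; a chloro group at C-3.
Substituent prefixes are cited in alphabetical order (multiplying prefixes like di-/tri- are ignored for ordering).
Assembling the pieces gives 1-bromo-3-chloroundecane.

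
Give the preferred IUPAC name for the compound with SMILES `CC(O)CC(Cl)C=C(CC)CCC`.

4-chloro-6-ethylnon-5-en-2-ol

The longest carbon chain that includes the –OH group and the multiple bond has 9 carbons, so the parent hydride is nonane.
The principal characteristic group is an alcohol (–OH), named with the suffix -ol.
The chain contains a C=C double bond, so the unsaturation ending is -ene.
The numbering direction is chosen so that numbering from this end puts the hydroxyl group at C-2 rather than C-8.
This places the hydroxyl at C-2; the double bond between C-5 and C-6; a chloro group at C-4; an ethyl group at C-6.
The substituents are ordered alphabetically, ignoring any di-/tri- multipliers.
Assembling the pieces gives 4-chloro-6-ethylnon-5-en-2-ol.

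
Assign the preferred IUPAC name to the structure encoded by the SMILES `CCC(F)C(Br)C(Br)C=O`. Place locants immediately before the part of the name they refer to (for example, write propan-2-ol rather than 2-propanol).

The longest chain bearing the –CHO group is 6 carbons long (hexane).
The principal characteristic group is an aldehyde (terminal –CHO), named with the suffix -al.
Number the chain so that the aldehyde carbon is C-1 by definition.
That gives bromo groups at C-2 and C-3; a fluoro group at C-4.
Substituent prefixes are cited in alphabetical order (multiplying prefixes like di-/tri- are ignored for ordering).
The name is 2,3-dibromo-4-fluorohexanal.

2,3-dibromo-4-fluorohexanal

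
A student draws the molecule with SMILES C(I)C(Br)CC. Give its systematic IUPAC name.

The longest carbon chain is 4 atoms: the parent is butane.
Number the chain so that the substituent locant set {1,2} is lower than {3,4} at the first point of difference.
This places a bromo group at C-2; an iodo group at C-1.
Substituent prefixes are cited in alphabetical order (multiplying prefixes like di-/tri- are ignored for ordering).
Putting it together: 2-bromo-1-iodobutane.

2-bromo-1-iodobutane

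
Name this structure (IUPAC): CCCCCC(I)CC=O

3-iodooctanal

Counting along the main chain through the –CHO group gives 8 carbons: the parent is octane.
The highest-priority functional group is an aldehyde (terminal –CHO), so the name ends in -al.
Number the chain so that the aldehyde carbon is C-1 by definition.
That gives an iodo group at C-3.
The name is 3-iodooctanal.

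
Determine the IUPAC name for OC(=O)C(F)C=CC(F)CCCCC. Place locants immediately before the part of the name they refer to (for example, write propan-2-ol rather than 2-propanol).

Counting along the main chain through the –COOH group and the multiple bond gives 10 carbons: the parent is decane.
A carboxylic acid (terminal –COOH) is the principal characteristic group, giving the suffix -oic acid.
A C=C double bond in the chain gives the infix -ene-.
The numbering direction is chosen so that the carboxylic acid carbon is C-1 by definition.
That gives the double bond between C-3 and C-4; fluoro groups at C-2 and C-5.
Putting it together: 2,5-difluorodec-3-enoic acid.

2,5-difluorodec-3-enoic acid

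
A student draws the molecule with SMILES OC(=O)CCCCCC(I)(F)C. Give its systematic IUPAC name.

7-fluoro-7-iodooctanoic acid

The longest chain bearing the –COOH group is 8 carbons long (octane).
The principal characteristic group is a carboxylic acid (terminal –COOH), named with the suffix -oic acid.
The numbering direction is chosen so that the carboxylic acid carbon is C-1 by definition.
With this numbering: a fluoro group at C-7; an iodo group at C-7.
The substituents are ordered alphabetically, ignoring any di-/tri- multipliers.
Assembling the pieces gives 7-fluoro-7-iodooctanoic acid.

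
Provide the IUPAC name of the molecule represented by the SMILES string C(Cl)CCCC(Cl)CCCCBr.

1-bromo-5,9-dichlorononane

The longest carbon chain is 9 atoms: the parent is nonane.
Choose the numbering such that the locant sets are identical either way, so the alphabetically earlier bromo substituent takes the lower locant (1 rather than 9).
That gives a bromo group at C-1; chloro groups at C-5 and C-9.
The substituents are ordered alphabetically, ignoring any di-/tri- multipliers.
The name is 1-bromo-5,9-dichlorononane.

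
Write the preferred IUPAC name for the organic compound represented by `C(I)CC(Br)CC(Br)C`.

3,5-dibromo-1-iodohexane

The longest continuous carbon chain has 6 atoms, so the parent hydride is hexane.
The numbering direction is chosen so that the substituent locant set {1,3,5} is lower than {2,4,6} at the first point of difference.
That gives bromo groups at C-3 and C-5; an iodo group at C-1.
The substituents are ordered alphabetically, ignoring any di-/tri- multipliers.
Assembling the pieces gives 3,5-dibromo-1-iodohexane.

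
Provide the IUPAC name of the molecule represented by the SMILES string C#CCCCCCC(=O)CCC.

The longest chain bearing the carbonyl and the multiple bond is 11 carbons long (undecane).
The principal characteristic group is a ketone (C=O on an internal carbon), named with the suffix -one.
A C≡C triple bond in the chain gives the infix -yne-.
The numbering direction is chosen so that numbering from this end puts the carbonyl group at C-4 rather than C-8.
That gives the carbonyl at C-4; the triple bond between C-10 and C-11.
Assembling the pieces gives undec-10-yn-4-one.

undec-10-yn-4-one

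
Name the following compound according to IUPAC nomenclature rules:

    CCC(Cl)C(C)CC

3-chloro-4-methylhexane

The longest carbon chain is 6 atoms: the parent is hexane.
The numbering direction is chosen so that the locant sets are identical either way, so the alphabetically earlier chloro substituent takes the lower locant (3 rather than 4).
This places a chloro group at C-3; a methyl group at C-4.
The substituents are ordered alphabetically, ignoring any di-/tri- multipliers.
The name is 3-chloro-4-methylhexane.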